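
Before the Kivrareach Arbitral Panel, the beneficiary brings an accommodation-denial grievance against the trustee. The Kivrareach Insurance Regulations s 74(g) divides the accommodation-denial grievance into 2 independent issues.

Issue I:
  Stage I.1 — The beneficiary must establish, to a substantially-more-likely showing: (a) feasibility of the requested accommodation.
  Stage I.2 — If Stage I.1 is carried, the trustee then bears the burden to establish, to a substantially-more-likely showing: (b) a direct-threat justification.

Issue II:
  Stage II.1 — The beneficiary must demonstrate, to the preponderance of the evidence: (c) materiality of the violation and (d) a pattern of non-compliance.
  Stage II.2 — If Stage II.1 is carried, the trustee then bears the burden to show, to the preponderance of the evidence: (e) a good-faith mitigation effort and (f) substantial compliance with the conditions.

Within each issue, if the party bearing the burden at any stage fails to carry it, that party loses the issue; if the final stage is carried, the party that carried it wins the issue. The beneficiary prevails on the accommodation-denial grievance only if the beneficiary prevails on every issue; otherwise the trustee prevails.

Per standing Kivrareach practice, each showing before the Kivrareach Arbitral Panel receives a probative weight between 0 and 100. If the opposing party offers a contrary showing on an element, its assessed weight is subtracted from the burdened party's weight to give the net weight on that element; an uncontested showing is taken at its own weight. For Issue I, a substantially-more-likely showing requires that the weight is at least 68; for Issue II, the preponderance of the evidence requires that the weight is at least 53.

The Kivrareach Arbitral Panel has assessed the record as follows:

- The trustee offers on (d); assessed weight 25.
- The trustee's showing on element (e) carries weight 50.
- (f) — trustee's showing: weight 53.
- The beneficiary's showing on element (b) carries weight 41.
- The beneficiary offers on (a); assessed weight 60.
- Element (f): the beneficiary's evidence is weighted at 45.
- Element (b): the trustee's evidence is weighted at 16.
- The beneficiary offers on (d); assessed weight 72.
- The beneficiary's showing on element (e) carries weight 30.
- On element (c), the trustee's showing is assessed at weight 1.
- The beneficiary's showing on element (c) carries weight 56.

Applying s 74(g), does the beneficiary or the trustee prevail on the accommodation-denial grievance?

— Issue I —
Stage I.1 — burden on beneficiary; standard: a substantially-more-likely showing (weight is at least 68).
    (a): 60 < 68 [not met]
  Stage I.1 not carried; the beneficiary fails its burden.
The trustee prevails on this issue.
— Issue II —
Stage II.1 — burden on beneficiary; standard: the preponderance of the evidence (weight is at least 53).
    (c): 56 − 1 = 55 ≥ 53 [met]
    (d): 72 − 25 = 47 < 53 [not met]
  The beneficiary does not carry Stage II.1.
The analysis ends at Stage II.1; the trustee prevails on this issue.
Per-issue: Issue I → trustee; Issue II → trustee. The beneficiary must prevail on every issue; overall, the trustee prevails.

trustee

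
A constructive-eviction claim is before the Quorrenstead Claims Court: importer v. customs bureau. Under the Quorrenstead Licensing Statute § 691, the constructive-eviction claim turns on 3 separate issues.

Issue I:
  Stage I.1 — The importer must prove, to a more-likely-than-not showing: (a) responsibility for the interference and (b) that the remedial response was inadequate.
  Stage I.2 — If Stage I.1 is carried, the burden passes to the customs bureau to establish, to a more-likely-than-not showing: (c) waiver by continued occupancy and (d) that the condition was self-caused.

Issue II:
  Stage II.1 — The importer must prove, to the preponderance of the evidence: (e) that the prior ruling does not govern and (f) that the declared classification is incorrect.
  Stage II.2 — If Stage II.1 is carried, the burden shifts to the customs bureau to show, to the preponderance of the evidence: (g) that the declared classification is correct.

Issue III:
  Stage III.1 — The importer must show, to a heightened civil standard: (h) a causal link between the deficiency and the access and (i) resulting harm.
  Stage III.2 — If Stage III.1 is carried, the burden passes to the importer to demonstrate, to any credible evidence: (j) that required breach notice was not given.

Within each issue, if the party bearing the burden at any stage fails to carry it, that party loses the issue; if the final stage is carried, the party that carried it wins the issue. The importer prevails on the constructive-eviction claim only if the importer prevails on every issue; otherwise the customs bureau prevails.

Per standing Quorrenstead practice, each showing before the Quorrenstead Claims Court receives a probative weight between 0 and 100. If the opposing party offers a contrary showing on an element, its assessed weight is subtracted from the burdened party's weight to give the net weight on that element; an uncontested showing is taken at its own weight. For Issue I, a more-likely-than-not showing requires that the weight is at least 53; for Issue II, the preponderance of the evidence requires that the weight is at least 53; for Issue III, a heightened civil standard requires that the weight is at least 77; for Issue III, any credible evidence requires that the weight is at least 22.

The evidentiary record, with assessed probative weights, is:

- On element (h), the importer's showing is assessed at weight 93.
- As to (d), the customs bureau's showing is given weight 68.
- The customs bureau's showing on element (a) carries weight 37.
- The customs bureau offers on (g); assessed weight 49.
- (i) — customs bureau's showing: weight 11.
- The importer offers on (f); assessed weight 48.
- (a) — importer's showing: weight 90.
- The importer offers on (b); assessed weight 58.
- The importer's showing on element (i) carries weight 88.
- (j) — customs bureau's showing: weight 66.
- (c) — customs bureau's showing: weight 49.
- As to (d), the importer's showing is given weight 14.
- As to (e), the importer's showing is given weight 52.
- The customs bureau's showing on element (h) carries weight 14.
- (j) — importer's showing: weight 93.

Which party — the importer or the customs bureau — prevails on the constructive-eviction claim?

— Issue I —
Stage I.1 — burden on importer; standard: a more-likely-than-not showing (weight is at least 53).
    (a): 90 − 37 = 53 ≥ 53 [met]
    (b): 58 ≥ 53 [met]
  Stage I.1 is satisfied; the onus moves to the customs bureau.
Stage I.2 — burden on customs bureau; standard: a more-likely-than-not showing (weight is at least 53).
    (c): 49 < 53 [not met]
    (d): 68 − 14 = 54 ≥ 53 [met]
  Not every element is met, so the customs bureau fails to carry Stage I.2.
So the importer prevails on this issue.
— Issue II —
Stage II.1 (importer, the preponderance of the evidence, weight is at least 53): (e) 52 < 53 — fails; (f) 48 < 53 — fails.
  Not every element is met, so the importer fails to carry Stage II.1.
The customs bureau prevails on this issue.
— Issue III —
At Stage III.1 the importer must meet a heightened civil standard (weight is at least 77): on (h) the weight is 93 less the opposing 14 gives net 79, which does reach 77, so (h) meets the standard; on (i) the weight is 88 less the opposing 11 gives net 77, which does reach 77, so (i) meets the standard.
  All elements met. The importer retains the burden for Stage III.2.
At Stage III.2 the importer must meet any credible evidence (weight is at least 22): on (j) the weight is 93 less the opposing 66 gives net 27, ≥ 22, so (j) meets the standard.
  The importer carries the last stage.
With every stage satisfied, the importer prevails on this issue.
Per-issue: Issue I → importer; Issue II → customs bureau; Issue III → importer. The importer must prevail on every issue; overall, the customs bureau prevails.

customs bureau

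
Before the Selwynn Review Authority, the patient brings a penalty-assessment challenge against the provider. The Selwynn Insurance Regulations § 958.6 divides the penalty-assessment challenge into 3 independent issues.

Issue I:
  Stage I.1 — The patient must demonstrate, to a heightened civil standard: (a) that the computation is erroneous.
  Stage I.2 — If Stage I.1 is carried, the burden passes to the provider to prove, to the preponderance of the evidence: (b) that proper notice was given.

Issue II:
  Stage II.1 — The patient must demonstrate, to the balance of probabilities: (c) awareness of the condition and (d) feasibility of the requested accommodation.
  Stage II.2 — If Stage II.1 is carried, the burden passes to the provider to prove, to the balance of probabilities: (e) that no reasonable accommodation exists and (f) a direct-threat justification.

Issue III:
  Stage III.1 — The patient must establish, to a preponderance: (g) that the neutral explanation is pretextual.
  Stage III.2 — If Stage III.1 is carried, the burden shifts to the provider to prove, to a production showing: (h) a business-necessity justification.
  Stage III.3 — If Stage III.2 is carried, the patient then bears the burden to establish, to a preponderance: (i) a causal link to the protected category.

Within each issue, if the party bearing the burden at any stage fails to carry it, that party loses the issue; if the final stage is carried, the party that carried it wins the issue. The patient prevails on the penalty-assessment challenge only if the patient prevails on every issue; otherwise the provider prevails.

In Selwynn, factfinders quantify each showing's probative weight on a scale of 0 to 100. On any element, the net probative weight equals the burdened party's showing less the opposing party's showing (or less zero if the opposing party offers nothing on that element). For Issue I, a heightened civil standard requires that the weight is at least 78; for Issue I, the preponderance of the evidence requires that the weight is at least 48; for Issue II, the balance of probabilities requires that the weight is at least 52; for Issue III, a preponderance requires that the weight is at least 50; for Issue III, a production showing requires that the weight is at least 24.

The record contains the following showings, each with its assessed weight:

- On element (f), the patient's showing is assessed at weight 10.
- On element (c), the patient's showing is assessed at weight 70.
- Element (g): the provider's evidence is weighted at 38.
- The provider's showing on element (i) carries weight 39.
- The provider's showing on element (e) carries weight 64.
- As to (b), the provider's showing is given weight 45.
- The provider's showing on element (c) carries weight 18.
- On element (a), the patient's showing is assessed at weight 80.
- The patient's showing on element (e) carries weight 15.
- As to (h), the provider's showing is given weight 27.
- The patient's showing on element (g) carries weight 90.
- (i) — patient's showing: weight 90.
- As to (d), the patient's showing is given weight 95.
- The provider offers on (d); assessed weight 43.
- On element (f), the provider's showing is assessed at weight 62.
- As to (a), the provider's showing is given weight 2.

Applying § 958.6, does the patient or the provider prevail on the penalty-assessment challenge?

— Issue I —
Stage I.1 — burden on patient; standard: a heightened civil standard (weight is at least 78).
    (a): 80 − 2 = 78 ≥ 78 [met]
  The patient carries Stage I.1; the provider now bears the burden.
Stage I.2 — burden on provider; standard: the preponderance of the evidence (weight is at least 48).
    (b): 45 < 48 [not met]
  Stage I.2 not carried; the provider fails its burden.
The patient prevails on this issue.
— Issue II —
At Stage II.1 the patient must meet the balance of probabilities (weight is at least 52): on (c) the weight is 70 less the opposing 18 gives net 52, which does reach 52, so (c) meets the standard; on (d) the weight is 95 less the opposing 43 gives net 52, which does reach 52, so (d) meets the standard.
  Stage II.1 carried; the burden shifts to the provider.
At Stage II.2 the provider must meet the balance of probabilities (weight is at least 52): on (e) the weight is 64 less the opposing 15 gives net 49, which does not reach 52, so (e) does not meet the standard; on (f) the weight is 62 less the opposing 10 gives net 52, ≥ 52, so (f) meets the standard.
  Not every element is met, so the provider fails to carry Stage II.2.
The patient prevails on this issue.
— Issue III —
At Stage III.1 the patient must meet a preponderance (weight is at least 50): on (g) the weight is 90 less the opposing 38 gives net 52, ≥ 50, so (g) meets the standard.
  All elements met. The burden passes to the provider.
At Stage III.2 the provider must meet a production showing (weight is at least 24): on (h) the weight is 27, which does reach 24, so (h) meets the standard.
  The provider carries Stage III.2; the patient now bears the burden.
At Stage III.3 the patient must meet a preponderance (weight is at least 50): on (i) the weight is 90 less the opposing 39 gives net 51, ≥ 50, so (i) meets the standard.
  Stage III.3 carried; the final stage is satisfied.
With every stage satisfied, the patient prevails on this issue.
Per-issue: Issue I → patient; Issue II → patient; Issue III → patient. The patient must prevail on every issue; overall, the patient prevails.

patient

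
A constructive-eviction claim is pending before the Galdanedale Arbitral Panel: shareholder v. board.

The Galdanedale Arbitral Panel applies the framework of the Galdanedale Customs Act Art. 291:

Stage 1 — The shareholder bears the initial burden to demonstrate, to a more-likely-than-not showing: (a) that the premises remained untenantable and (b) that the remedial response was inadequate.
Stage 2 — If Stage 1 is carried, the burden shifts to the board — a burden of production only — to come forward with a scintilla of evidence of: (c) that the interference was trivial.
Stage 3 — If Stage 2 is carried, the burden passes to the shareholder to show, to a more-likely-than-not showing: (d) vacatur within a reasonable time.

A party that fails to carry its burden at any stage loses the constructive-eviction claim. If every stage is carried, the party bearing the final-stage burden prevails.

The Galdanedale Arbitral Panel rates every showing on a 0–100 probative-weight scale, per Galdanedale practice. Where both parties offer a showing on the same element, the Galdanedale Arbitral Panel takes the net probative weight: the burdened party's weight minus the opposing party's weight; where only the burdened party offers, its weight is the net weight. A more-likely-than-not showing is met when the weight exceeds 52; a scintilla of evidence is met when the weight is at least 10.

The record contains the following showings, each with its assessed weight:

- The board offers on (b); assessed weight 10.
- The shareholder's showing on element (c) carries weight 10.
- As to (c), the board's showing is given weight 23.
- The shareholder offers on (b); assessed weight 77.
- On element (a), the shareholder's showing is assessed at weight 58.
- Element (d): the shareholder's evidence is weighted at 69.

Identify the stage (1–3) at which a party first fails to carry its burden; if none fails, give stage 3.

stage 3

Stage 1 (shareholder, a more-likely-than-not showing, weight exceeds 52): (a) 58 > 52 — meets; (b) net 77−10=67 > 52 — meets.
  Stage 1 carried; the burden shifts to the board.
Stage 2 (board, a scintilla of evidence, weight is at least 10): (c) net 23−10=13 ≥ 10 — meets.
  Stage 2 is satisfied; the onus moves to the shareholder.
Stage 3 (shareholder, a more-likely-than-not showing, weight exceeds 52): (d) 69 > 52 — meets.
  Stage 3 carried; the final stage is satisfied.
With every stage satisfied, the shareholder prevails.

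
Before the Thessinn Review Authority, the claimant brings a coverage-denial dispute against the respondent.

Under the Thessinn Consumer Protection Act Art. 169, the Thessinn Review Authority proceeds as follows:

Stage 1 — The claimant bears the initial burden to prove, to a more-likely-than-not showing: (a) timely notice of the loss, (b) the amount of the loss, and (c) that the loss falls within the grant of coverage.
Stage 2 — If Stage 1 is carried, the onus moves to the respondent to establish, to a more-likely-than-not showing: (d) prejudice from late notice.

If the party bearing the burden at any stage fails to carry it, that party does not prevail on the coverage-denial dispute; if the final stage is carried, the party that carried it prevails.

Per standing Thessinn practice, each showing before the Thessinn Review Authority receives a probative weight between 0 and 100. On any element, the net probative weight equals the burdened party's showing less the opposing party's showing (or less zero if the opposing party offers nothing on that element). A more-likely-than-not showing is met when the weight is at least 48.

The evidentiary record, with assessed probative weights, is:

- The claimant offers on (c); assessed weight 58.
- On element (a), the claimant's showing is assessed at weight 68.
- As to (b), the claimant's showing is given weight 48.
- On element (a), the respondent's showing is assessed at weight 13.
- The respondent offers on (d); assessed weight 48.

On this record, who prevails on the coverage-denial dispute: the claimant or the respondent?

respondent

Stage 1 (claimant, a more-likely-than-not showing, weight is at least 48): (a) net 68−13=55 ≥ 48 — meets; (b) 48 ≥ 48 — meets; (c) 58 ≥ 48 — meets.
  Stage 1 carried; the burden shifts to the respondent.
Stage 2 (respondent, a more-likely-than-not showing, weight is at least 48): (d) 48 ≥ 48 — meets.
  All elements met at the final stage.
With every stage satisfied, the respondent prevails.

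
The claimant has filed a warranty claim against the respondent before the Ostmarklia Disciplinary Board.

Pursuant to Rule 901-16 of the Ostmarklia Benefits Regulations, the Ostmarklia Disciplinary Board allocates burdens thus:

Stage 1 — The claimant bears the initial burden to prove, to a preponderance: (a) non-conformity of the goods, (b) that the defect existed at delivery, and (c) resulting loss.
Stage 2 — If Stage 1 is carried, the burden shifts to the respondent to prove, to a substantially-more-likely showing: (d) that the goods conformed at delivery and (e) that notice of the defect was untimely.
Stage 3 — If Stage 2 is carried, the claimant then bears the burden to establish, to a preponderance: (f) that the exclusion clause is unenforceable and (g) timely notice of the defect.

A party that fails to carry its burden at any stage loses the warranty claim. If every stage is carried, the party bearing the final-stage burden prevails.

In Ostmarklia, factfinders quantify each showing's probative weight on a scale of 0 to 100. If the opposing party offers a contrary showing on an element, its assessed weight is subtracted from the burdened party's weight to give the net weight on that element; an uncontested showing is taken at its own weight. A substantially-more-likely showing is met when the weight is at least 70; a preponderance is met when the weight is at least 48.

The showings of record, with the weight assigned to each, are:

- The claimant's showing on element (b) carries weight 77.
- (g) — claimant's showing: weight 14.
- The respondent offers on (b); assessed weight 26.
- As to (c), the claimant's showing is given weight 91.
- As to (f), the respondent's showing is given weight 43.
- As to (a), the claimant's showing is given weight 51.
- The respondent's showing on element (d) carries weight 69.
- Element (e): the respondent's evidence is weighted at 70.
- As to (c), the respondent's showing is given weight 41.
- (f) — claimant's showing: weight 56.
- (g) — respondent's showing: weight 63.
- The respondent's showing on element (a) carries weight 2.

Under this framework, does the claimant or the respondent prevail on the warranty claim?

At Stage 1 the claimant must meet a preponderance (weight is at least 48): on (a) the weight is 51 less the opposing 2 gives net 49, which does reach 48, so (a) meets the standard; on (b) the weight is 77 less the opposing 26 gives net 51, which does reach 48, so (b) meets the standard; on (c) the weight is 91 less the opposing 41 gives net 50, ≥ 48, so (c) meets the standard.
  The claimant carries Stage 1; the respondent now bears the burden.
At Stage 2 the respondent must meet a substantially-more-likely showing (weight is at least 70): on (d) the weight is 69, < 70, so (d) does not meet the standard; on (e) the weight is 70, ≥ 70, so (e) meets the standard.
  The respondent does not carry Stage 2.
The analysis ends at Stage 2; the claimant prevails.

claimant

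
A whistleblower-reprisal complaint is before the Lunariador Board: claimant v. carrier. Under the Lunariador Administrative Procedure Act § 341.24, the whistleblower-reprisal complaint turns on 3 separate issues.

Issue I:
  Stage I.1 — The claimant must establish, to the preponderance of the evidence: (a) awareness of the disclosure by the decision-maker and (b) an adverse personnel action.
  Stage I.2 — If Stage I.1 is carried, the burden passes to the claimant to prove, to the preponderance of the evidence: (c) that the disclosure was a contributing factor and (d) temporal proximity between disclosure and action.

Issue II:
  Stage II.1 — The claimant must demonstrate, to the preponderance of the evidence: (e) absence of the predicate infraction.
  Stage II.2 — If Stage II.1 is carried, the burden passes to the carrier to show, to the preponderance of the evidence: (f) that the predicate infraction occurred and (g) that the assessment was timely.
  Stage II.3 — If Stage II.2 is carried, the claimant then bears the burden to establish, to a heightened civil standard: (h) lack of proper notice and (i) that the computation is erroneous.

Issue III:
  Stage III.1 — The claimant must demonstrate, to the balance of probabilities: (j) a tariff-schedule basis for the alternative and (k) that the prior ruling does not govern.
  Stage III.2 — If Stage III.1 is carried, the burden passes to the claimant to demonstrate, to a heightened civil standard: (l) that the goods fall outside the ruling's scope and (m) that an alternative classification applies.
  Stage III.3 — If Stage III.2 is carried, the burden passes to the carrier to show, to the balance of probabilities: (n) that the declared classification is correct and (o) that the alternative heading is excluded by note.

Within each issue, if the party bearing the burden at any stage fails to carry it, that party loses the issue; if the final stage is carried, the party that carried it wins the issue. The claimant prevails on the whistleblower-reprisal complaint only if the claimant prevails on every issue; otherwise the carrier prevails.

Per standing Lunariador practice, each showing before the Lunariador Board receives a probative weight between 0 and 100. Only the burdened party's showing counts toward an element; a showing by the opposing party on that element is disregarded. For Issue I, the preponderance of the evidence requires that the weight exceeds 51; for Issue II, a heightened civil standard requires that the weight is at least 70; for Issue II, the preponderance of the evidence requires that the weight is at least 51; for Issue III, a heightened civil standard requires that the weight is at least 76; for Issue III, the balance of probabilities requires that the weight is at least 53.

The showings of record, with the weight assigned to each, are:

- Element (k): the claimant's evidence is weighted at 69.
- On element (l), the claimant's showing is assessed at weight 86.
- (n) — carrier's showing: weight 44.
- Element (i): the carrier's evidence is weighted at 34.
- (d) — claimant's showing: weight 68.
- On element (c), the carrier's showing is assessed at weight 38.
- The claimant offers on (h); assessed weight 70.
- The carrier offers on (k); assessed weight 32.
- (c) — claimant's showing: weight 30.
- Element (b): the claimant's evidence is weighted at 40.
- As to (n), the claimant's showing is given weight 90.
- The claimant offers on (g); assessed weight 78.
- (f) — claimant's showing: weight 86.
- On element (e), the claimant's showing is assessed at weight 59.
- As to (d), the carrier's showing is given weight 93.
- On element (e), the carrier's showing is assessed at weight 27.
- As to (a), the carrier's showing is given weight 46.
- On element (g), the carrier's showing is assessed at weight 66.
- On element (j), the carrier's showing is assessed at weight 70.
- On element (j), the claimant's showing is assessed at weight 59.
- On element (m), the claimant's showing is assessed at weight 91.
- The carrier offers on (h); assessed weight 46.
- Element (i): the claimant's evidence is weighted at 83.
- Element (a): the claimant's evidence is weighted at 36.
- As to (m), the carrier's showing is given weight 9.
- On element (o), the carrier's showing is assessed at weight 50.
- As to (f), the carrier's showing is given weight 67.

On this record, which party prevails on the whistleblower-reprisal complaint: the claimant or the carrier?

— Issue I —
Stage I.1 — burden on claimant; standard: the preponderance of the evidence (weight exceeds 51).
    (a): 36 (carrier's 46 disregarded) ≤ 51 [not met]
    (b): 40 ≤ 51 [not met]
  The claimant does not carry Stage I.1.
The carrier prevails on this issue.
— Issue II —
At Stage II.1 the claimant must meet the preponderance of the evidence (weight is at least 51): on (e) the weight is 59 (the carrier's 27 is given no effect), ≥ 51, so (e) meets the standard.
  The claimant carries Stage II.1; the carrier now bears the burden.
At Stage II.2 the carrier must meet the preponderance of the evidence (weight is at least 51): on (f) the weight is 67 (the claimant's 86 is given no effect), which does reach 51, so (f) meets the standard; on (g) the weight is 66 (the claimant's 78 is given no effect), ≥ 51, so (g) meets the standard.
  All elements met. The burden passes to the claimant.
At Stage II.3 the claimant must meet a heightened civil standard (weight is at least 70): on (h) the weight is 70 (the carrier's 46 is given no effect), which does reach 70, so (h) meets the standard; on (i) the weight is 83 (the carrier's 34 is given no effect), ≥ 70, so (i) meets the standard.
  Stage II.3 carried; the final stage is satisfied.
All stages carried — the claimant prevails on this issue.
— Issue III —
Stage III.1 (claimant, the balance of probabilities, weight is at least 53): (j) 59 (carrier's 70 disregarded) ≥ 53 — meets; (k) 69 (carrier's 32 disregarded) ≥ 53 — meets.
  Stage III.1 is satisfied; the claimant continues to bear the burden.
Stage III.2 (claimant, a heightened civil standard, weight is at least 76): (l) 86 ≥ 76 — meets; (m) 91 (carrier's 9 disregarded) ≥ 76 — meets.
  Stage III.2 carried; the burden shifts to the carrier.
Stage III.3 (carrier, the balance of probabilities, weight is at least 53): (n) 44 (claimant's 90 disregarded) < 53 — fails; (o) 50 < 53 — fails.
  Stage III.3 not carried; the carrier fails its burden.
So the claimant prevails on this issue.
Per-issue: Issue I → carrier; Issue II → claimant; Issue III → claimant. The claimant must prevail on every issue; overall, the carrier prevails.

carrier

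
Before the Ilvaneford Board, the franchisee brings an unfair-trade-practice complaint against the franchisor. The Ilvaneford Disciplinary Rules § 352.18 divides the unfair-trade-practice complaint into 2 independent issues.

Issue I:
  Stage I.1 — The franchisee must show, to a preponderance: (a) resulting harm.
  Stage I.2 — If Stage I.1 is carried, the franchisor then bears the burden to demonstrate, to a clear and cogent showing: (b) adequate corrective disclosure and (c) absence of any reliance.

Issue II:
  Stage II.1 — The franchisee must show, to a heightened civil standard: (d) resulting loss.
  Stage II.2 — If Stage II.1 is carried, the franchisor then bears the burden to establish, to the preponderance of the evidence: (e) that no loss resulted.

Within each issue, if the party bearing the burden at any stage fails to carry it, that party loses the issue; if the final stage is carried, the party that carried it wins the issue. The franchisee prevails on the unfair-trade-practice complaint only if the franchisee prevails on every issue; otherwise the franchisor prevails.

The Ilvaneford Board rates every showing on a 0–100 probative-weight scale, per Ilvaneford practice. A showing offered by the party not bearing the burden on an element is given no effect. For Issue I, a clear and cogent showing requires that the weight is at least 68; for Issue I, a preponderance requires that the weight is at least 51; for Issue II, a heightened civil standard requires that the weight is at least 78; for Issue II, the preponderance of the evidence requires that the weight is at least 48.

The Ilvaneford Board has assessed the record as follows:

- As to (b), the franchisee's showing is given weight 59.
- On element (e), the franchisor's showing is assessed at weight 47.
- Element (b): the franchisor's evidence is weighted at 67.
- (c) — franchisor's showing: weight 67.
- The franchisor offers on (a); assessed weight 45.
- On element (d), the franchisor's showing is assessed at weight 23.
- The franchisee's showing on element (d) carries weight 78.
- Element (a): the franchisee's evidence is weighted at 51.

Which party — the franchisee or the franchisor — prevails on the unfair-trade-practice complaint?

— Issue I —
Stage I.1 (franchisee, a preponderance, weight is at least 51): (a) 51 (franchisor's 45 disregarded) ≥ 51 — meets.
  Stage I.1 is satisfied; the onus moves to the franchisor.
Stage I.2 (franchisor, a clear and cogent showing, weight is at least 68): (b) 67 (franchisee's 59 disregarded) < 68 — fails; (c) 67 < 68 — fails.
  Stage I.2 not carried; the franchisor fails its burden.
So the franchisee prevails on this issue.
— Issue II —
Stage II.1 — burden on franchisee; standard: a heightened civil standard (weight is at least 78).
    (d): 78 (franchisor's 23 disregarded) ≥ 78 [met]
  Stage II.1 is satisfied; the onus moves to the franchisor.
Stage II.2 — burden on franchisor; standard: the preponderance of the evidence (weight is at least 48).
    (e): 47 < 48 [not met]
  Not every element is met, so the franchisor fails to carry Stage II.2.
The analysis ends at Stage II.2; the franchisee prevails on this issue.
Per-issue: Issue I → franchisee; Issue II → franchisee. The franchisee must prevail on every issue; overall, the franchisee prevails.

franchisee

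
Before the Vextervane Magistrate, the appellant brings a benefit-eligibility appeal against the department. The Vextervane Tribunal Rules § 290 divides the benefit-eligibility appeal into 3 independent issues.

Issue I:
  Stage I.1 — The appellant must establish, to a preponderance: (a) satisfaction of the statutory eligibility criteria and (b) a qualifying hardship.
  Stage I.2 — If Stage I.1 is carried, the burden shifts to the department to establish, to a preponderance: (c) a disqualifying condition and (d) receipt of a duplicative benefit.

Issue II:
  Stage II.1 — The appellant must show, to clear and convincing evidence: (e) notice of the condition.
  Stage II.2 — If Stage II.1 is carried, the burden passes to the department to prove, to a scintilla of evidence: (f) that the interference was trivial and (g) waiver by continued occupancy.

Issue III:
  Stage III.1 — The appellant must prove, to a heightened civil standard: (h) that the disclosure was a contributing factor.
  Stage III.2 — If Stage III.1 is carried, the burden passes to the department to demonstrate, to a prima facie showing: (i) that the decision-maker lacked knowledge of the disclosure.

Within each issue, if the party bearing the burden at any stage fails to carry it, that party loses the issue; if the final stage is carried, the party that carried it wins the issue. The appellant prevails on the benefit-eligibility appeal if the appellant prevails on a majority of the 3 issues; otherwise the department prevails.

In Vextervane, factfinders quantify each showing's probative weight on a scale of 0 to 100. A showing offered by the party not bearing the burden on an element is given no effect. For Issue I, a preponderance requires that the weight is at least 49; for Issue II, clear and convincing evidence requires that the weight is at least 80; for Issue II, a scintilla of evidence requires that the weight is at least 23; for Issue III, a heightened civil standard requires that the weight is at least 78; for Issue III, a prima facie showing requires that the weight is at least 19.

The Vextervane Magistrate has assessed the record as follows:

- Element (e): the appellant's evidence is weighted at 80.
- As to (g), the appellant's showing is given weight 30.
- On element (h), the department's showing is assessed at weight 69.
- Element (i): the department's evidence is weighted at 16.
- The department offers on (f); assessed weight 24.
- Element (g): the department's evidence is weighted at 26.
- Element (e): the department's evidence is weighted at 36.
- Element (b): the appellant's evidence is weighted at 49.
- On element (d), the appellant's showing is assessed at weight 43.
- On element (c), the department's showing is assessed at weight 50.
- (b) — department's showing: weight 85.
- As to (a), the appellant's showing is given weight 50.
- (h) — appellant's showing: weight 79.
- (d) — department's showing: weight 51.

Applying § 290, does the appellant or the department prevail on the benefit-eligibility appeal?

department

— Issue I —
Stage I.1 — burden on appellant; standard: a preponderance (weight is at least 49).
    (a): 50 ≥ 49 [met]
    (b): 49 (department's 85 disregarded) ≥ 49 [met]
  Stage I.1 carried; the burden shifts to the department.
Stage I.2 — burden on department; standard: a preponderance (weight is at least 49).
    (c): 50 ≥ 49 [met]
    (d): 51 (appellant's 43 disregarded) ≥ 49 [met]
  Stage I.2 carried; the final stage is satisfied.
With every stage satisfied, the department prevails on this issue.
— Issue II —
Stage II.1 (appellant, clear and convincing evidence, weight is at least 80): (e) 80 (department's 36 disregarded) ≥ 80 — meets.
  Stage II.1 is satisfied; the onus moves to the department.
Stage II.2 (department, a scintilla of evidence, weight is at least 23): (f) 24 ≥ 23 — meets; (g) 26 (appellant's 30 disregarded) ≥ 23 — meets.
  The department carries the last stage.
With every stage satisfied, the department prevails on this issue.
— Issue III —
Stage III.1 — burden on appellant; standard: a heightened civil standard (weight is at least 78).
    (h): 79 (department's 69 disregarded) ≥ 78 [met]
  The appellant carries Stage III.1; the department now bears the burden.
Stage III.2 — burden on department; standard: a prima facie showing (weight is at least 19).
    (i): 16 < 19 [not met]
  Not every element is met, so the department fails to carry Stage III.2.
The appellant prevails on this issue.
Per-issue: Issue I → department; Issue II → department; Issue III → appellant. The appellant must prevail on a majority of issues; overall, the department prevails.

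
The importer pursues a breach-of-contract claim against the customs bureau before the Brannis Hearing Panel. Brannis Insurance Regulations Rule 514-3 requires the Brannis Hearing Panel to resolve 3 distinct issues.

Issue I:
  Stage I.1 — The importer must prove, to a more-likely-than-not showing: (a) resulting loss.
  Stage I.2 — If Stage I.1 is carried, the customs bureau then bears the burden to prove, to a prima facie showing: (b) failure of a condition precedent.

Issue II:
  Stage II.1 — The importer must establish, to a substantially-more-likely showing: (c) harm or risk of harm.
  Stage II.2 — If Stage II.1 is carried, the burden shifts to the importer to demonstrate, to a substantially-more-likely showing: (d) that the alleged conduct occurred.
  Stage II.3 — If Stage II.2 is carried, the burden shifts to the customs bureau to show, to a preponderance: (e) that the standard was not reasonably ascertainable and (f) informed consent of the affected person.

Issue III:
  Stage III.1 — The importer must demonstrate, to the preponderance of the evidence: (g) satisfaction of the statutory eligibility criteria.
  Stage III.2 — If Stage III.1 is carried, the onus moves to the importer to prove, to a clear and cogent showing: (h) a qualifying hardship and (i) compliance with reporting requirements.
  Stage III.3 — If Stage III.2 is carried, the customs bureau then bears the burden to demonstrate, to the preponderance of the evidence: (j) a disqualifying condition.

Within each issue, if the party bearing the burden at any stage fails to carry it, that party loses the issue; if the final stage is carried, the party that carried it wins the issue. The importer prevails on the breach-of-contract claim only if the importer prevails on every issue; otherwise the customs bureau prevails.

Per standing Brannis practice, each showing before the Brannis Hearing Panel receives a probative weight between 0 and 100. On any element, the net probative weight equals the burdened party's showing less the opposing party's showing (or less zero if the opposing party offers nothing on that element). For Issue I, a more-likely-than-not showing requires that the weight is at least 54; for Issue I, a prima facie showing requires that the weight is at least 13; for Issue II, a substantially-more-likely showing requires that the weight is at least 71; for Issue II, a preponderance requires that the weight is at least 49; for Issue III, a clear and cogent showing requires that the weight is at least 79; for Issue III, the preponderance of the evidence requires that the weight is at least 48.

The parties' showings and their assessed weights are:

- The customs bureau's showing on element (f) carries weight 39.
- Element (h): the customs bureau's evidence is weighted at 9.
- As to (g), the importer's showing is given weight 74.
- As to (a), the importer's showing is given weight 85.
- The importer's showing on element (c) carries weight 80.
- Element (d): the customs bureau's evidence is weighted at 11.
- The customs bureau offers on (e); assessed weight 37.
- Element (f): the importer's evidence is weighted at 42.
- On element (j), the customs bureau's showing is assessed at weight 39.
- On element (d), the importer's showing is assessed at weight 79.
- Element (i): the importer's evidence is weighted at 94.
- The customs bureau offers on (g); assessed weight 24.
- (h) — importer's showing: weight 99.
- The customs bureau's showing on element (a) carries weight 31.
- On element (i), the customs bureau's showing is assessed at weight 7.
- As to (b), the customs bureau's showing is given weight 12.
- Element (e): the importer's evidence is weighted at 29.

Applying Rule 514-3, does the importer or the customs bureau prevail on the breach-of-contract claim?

— Issue I —
Stage I.1 — burden on importer; standard: a more-likely-than-not showing (weight is at least 54).
    (a): 85 − 31 = 54 ≥ 54 [met]
  Stage I.1 carried; the burden shifts to the customs bureau.
Stage I.2 — burden on customs bureau; standard: a prima facie showing (weight is at least 13).
    (b): 12 < 13 [not met]
  Not every element is met, so the customs bureau fails to carry Stage I.2.
So the importer prevails on this issue.
— Issue II —
At Stage II.1 the importer must meet a substantially-more-likely showing (weight is at least 71): on (c) the weight is 80, which does reach 71, so (c) meets the standard.
  Stage II.1 is satisfied; the importer continues to bear the burden.
At Stage II.2 the importer must meet a substantially-more-likely showing (weight is at least 71): on (d) the weight is 79 less the opposing 11 gives net 68, < 71, so (d) does not meet the standard.
  The importer does not carry Stage II.2.
The analysis ends at Stage II.2; the customs bureau prevails on this issue.
— Issue III —
Stage III.1 (importer, the preponderance of the evidence, weight is at least 48): (g) net 74−24=50 ≥ 48 — meets.
  Stage III.1 is satisfied; the importer continues to bear the burden.
Stage III.2 (importer, a clear and cogent showing, weight is at least 79): (h) net 99−9=90 ≥ 79 — meets; (i) net 94−7=87 ≥ 79 — meets.
  The importer carries Stage III.2; the customs bureau now bears the burden.
Stage III.3 (customs bureau, the preponderance of the evidence, weight is at least 48): (j) 39 < 48 — fails.
  Stage III.3 not carried; the customs bureau fails its burden.
The analysis ends at Stage III.3; the importer prevails on this issue.
Per-issue: Issue I → importer; Issue II → customs bureau; Issue III → importer. The importer must prevail on every issue; overall, the customs bureau prevails.

customs bureau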